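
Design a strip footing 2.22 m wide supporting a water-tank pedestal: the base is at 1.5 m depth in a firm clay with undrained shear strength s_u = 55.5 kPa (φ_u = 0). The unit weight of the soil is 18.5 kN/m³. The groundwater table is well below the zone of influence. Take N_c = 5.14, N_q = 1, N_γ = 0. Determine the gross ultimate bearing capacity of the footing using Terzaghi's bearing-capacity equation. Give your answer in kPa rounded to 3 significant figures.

q_ult ≈ 313 kPa

Overburden at base level: q = 18.5 × 1.5 = 27.75 kPa.
Cohesion term c·N_c = 55.5 × 5.14 = 285.27 kPa; surcharge term q·N_q = 27.75 × 1 = 27.75 kPa.
q_ult = 285.27 + 27.75 = 313.02 kPa.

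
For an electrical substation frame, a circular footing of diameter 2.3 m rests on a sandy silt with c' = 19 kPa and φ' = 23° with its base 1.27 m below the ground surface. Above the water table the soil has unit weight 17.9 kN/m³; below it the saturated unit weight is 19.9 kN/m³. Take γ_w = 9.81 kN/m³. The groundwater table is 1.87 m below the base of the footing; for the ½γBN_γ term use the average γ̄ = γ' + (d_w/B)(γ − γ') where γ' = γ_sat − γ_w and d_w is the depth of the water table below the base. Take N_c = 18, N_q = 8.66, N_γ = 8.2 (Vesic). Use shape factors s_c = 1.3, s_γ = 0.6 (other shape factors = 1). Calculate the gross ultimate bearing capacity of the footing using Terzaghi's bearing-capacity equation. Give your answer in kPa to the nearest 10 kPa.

q_ult ≈ 730 kPa

Overburden at base level: q = 17.9 × 1.27 = 22.733 kPa.
The water table is 1.87 m below the base (< B = 2.3 m), so the ½γBN_γ term uses γ̄ = γ' + (d_w/B)(γ − γ') = 10.09 + (1.87/2.3)(17.9 − 10.09) = 16.44 kN/m³.
Cohesion term c·N_c·s_c = 19 × 18 × 1.3 = 444.6 kPa; surcharge term q·N_q = 22.733 × 8.66 = 196.87 kPa; self-weight term 0.5·γ·B·N_γ·s_γ = 0.5 × 16.44 × 2.3 × 8.2 × 0.6 = 93.017 kPa.
q_ult = 444.6 + 196.87 + 93.017 = 734.48 kPa.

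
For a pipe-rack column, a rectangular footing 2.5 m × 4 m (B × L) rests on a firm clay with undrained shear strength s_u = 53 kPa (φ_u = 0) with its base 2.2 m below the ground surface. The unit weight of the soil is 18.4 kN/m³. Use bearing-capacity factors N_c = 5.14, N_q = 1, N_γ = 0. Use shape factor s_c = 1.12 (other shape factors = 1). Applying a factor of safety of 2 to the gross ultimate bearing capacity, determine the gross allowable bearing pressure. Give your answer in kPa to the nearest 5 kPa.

q_all ≈ 175 kPa

Overburden at base level: q = 18.4 × 2.2 = 40.48 kPa.
Cohesion term c·N_c·s_c = 53 × 5.14 × 1.12 = 305.11 kPa; surcharge term q·N_q = 40.48 × 1 = 40.48 kPa.
q_ult = 305.11 + 40.48 = 345.59 kPa.
q_all = q_ult / FS = 345.59 / 2 = 172.8 kPa.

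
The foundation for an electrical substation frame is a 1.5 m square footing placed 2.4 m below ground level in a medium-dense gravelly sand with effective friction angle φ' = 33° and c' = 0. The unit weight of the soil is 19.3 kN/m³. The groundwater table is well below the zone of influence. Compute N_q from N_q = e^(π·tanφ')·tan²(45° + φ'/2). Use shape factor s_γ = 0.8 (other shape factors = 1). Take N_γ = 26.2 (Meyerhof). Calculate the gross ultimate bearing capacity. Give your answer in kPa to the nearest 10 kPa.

tan33° = 0.6494, so N_q = e^(π×0.6494)·tan²(61.5°) = 7.692 × 3.392 = 26.09.
q = γ·D_f = 19.3 × 2.4 = 46.32 kPa.
q·N_q = 46.32 × 26.092 = 1208.6 kPa
0.5·γ·B·N_γ·s_γ = 0.5 × 19.3 × 1.5 × 26.2 × 0.8 = 303.4 kPa
q_ult = 1208.6 + 303.4 = 1512 kPa.

q_ult ≈ 1510 kPa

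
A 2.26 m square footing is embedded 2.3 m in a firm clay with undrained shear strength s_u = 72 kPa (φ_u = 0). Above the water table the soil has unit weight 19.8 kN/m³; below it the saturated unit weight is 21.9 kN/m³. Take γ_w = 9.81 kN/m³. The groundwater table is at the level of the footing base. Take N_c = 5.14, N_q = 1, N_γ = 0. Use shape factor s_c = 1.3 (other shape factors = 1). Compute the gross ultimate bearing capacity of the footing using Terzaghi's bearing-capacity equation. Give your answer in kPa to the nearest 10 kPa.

Overburden at base level: q = 19.8 × 2.3 = 45.54 kPa.
Cohesion term c·N_c·s_c = 72 × 5.14 × 1.3 = 481.1 kPa; surcharge term q·N_q = 45.54 × 1 = 45.54 kPa.
q_ult = 481.1 + 45.54 = 526.64 kPa.

q_ult ≈ 530 kPa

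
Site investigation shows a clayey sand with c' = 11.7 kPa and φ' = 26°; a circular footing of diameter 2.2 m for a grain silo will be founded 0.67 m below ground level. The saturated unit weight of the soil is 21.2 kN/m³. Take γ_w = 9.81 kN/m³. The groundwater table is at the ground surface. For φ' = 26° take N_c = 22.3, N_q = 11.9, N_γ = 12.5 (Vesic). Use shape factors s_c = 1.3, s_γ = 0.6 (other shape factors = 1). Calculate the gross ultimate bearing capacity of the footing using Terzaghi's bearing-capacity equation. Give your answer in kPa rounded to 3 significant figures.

q_ult ≈ 524 kPa

γ' = 21.2 − 9.81 = 11.39 kN/m³ (submerged throughout). q = 11.39 × 0.67 = 7.6313 kPa; the same γ' applies in the ½γBN_γ term.
c·N_c·s_c = 11.7 × 22.3 × 1.3 = 339.18 kPa
q·N_q = 7.6313 × 11.9 = 90.812 kPa
0.5·γ·B·N_γ·s_γ = 0.5 × 11.39 × 2.2 × 12.5 × 0.6 = 93.968 kPa
q_ult = 339.18 + 90.812 + 93.968 = 523.96 kPa.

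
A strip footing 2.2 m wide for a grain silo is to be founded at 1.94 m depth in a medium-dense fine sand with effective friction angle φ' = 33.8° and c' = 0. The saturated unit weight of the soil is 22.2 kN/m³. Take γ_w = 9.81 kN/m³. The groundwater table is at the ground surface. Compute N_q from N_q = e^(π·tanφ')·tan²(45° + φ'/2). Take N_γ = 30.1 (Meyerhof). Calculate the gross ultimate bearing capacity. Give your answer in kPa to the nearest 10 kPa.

q_ult ≈ 1100 kPa

tan33.8° = 0.6694, so N_q = e^(π×0.6694)·tan²(61.9°) = 8.192 × 3.508 = 28.73.
γ' = 22.2 − 9.81 = 12.39 kN/m³ (submerged throughout). q = 12.39 × 1.94 = 24.037 kPa; the same γ' applies in the ½γBN_γ term.
q·N_q = 24.037 × 28.732 = 690.62 kPa
0.5·γ·B·N_γ = 0.5 × 12.39 × 2.2 × 30.1 = 410.23 kPa
q_ult = 690.62 + 410.23 = 1100.9 kPa.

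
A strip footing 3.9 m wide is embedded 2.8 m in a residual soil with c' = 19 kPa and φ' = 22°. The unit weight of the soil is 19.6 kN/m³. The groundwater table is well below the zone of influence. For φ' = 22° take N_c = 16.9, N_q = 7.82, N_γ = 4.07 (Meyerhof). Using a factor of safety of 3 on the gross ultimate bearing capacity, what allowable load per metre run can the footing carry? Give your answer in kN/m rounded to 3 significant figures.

≈ 1180 kN/m

Overburden at base level: q = 19.6 × 2.8 = 54.88 kPa.
Cohesion term c·N_c = 19 × 16.9 = 321.1 kPa; surcharge term q·N_q = 54.88 × 7.82 = 429.16 kPa; self-weight term 0.5·γ·B·N_γ = 0.5 × 19.6 × 3.9 × 4.07 = 155.56 kPa.
q_ult = 321.1 + 429.16 + 155.56 = 905.82 kPa.
Gross allowable pressure q_all = 905.82 / 3 = 301.94 kPa.
Allowable wall load = q_all × B = 301.94 × 3.9 = 1177.6 kN per metre run.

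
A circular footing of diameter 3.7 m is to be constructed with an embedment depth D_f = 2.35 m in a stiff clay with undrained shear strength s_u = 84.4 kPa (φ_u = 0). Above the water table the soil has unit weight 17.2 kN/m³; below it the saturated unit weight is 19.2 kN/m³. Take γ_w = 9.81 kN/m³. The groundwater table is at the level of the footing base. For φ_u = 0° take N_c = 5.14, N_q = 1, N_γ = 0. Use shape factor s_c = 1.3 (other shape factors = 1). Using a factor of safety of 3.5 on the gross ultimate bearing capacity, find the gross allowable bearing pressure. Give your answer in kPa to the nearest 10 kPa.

q_all ≈ 170 kPa

Overburden at base level: q = 17.2 × 2.35 = 40.42 kPa.
Cohesion term c·N_c·s_c = 84.4 × 5.14 × 1.3 = 563.96 kPa; surcharge term q·N_q = 40.42 × 1 = 40.42 kPa.
q_ult = 563.96 + 40.42 = 604.38 kPa.
q_all = 604.38 / 3.5 = 172.68 kPa.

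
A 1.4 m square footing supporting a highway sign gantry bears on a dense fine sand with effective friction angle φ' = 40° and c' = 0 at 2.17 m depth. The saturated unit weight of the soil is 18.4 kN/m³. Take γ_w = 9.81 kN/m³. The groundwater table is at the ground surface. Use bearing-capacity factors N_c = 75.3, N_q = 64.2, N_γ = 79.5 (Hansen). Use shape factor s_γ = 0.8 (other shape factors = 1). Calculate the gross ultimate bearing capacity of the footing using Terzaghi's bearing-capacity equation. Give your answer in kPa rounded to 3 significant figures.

q_ult ≈ 1580 kPa

With the water table at the surface the whole profile is submerged: γ' = 18.4 − 9.81 = 8.59 kN/m³, so q = γ'·D_f = 18.64 kPa; the same γ' applies in the ½γBN_γ term.
q_ult = q·N_q + 0.5·γ·B·N_γ·s_γ
     = 18.64 × 64.2 + 0.5 × 8.59 × 1.4 × 79.5 × 0.8
     = 1196.7 + 382.43 = 1579.1 kPa.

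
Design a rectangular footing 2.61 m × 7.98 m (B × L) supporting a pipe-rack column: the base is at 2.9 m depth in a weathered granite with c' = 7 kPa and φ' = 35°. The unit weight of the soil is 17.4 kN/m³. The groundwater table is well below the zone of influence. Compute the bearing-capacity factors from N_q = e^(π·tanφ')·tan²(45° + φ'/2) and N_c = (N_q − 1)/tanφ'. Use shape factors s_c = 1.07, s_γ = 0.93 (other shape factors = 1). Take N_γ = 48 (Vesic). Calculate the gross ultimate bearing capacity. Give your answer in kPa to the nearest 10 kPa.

tan35° = 0.7002, so N_q = e^(π×0.7002)·tan²(62.5°) = 9.023 × 3.69 = 33.3.
N_c = (33.3 − 1)/tan35° = 46.12.
Effective surcharge at the founding depth q = γ·D_f = 17.4 × 2.9 = 50.46 kPa.
q_ult = c·N_c·s_c + q·N_q + 0.5·γ·B·N_γ·s_γ
     = 7 × 46.124 × 1.07 + 50.46 × 33.296 + 0.5 × 17.4 × 2.61 × 48 × 0.93
     = 345.47 + 1680.1 + 1013.6 = 3039.2 kPa.

q_ult ≈ 3040 kPa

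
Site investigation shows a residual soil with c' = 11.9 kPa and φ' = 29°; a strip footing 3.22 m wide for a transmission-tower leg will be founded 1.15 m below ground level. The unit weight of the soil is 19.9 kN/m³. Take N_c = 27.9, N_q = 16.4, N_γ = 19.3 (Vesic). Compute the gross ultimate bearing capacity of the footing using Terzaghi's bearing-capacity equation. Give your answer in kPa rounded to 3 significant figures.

q_ult ≈ 1330 kPa

q = γ·D_f = 19.9 × 1.15 = 22.885 kPa.
c·N_c = 11.9 × 27.9 = 332.01 kPa
q·N_q = 22.885 × 16.4 = 375.31 kPa
0.5·γ·B·N_γ = 0.5 × 19.9 × 3.22 × 19.3 = 618.35 kPa
q_ult = 332.01 + 375.31 + 618.35 = 1325.7 kPa.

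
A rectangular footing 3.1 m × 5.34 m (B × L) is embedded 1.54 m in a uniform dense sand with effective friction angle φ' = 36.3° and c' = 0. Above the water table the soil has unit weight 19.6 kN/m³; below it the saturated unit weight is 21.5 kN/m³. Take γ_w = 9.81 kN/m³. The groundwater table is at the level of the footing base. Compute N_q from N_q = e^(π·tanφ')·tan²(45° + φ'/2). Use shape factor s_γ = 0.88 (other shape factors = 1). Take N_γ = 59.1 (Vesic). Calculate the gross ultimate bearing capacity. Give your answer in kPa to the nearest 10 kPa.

q_ult ≈ 2130 kPa

tan36.3° = 0.7346, so N_q = e^(π×0.7346)·tan²(63.15°) = 10.052 × 3.902 = 39.22.
q = γ·D_f = 19.6 × 1.54 = 30.184 kPa.
For the ½γBN_γ term take γ' = 21.5 − 9.81 = 11.69 kN/m³ (soil below base is submerged).
q·N_q = 30.184 × 39.222 = 1183.9 kPa
0.5·γ·B·N_γ·s_γ = 0.5 × 11.69 × 3.1 × 59.1 × 0.88 = 942.36 kPa
q_ult = 1183.9 + 942.36 = 2126.2 kPa.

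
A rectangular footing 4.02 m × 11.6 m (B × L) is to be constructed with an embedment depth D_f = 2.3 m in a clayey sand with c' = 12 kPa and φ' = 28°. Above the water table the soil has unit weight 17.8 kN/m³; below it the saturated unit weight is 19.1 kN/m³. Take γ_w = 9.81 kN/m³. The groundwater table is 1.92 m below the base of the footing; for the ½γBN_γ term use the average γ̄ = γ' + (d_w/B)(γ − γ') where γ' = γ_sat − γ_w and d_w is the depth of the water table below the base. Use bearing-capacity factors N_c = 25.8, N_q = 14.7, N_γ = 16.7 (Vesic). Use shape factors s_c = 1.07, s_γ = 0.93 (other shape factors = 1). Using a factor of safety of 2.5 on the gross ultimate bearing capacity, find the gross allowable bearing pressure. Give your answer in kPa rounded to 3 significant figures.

Effective surcharge at the founding depth q = γ·D_f = 17.8 × 2.3 = 40.94 kPa.
With d_w = 1.92 m < B, γ̄ = 9.29 + (1.92/4.02) × (17.8 − 9.29) = 13.354 kN/m³.
q_ult = c·N_c·s_c + q·N_q + 0.5·γ·B·N_γ·s_γ
     = 12 × 25.8 × 1.07 + 40.94 × 14.7 + 0.5 × 13.354 × 4.02 × 16.7 × 0.93
     = 331.27 + 601.82 + 416.89 = 1350 kPa.
q_all = 1350 / 2.5 = 539.99 kPa.

q_all ≈ 540 kPa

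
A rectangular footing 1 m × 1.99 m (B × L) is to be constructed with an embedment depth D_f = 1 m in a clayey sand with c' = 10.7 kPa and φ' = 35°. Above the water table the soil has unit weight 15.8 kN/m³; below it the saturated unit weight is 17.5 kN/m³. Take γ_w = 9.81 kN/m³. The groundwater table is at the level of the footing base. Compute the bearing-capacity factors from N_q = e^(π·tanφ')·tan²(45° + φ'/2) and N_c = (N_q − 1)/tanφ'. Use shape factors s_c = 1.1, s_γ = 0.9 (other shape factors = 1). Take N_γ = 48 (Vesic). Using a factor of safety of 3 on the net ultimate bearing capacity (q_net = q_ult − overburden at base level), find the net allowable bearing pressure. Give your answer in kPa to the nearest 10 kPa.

N_q = e^(π·tan35°)·tan²(62.5°) = 33.3; N_c = (N_q − 1)/tanφ' = 46.12.
Effective surcharge at the founding depth q = γ·D_f = 15.8 × 1 = 15.8 kPa.
The water table coincides with the base, so in the self-weight term γ → γ' = 7.69 kN/m³.
q_ult = c·N_c·s_c + q·N_q + 0.5·γ·B·N_γ·s_γ
     = 10.7 × 46.124 × 1.1 + 15.8 × 33.296 + 0.5 × 7.69 × 1 × 48 × 0.9
     = 542.87 + 526.08 + 166.1 = 1235.1 kPa.
q_net = 1235.1 − 15.8 = 1219.3 kPa.
q_all(net) = 1219.3 / 3 = 406.42 kPa.

q_all(net) ≈ 410 kPa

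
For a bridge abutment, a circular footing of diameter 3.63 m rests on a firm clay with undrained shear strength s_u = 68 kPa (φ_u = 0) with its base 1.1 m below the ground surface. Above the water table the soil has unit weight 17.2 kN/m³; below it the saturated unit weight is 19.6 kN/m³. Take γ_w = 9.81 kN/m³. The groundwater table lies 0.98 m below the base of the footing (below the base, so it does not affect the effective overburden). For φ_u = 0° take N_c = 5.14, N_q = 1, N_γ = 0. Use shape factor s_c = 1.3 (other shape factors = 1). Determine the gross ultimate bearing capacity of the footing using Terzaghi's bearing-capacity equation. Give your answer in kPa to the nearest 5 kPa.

Overburden at base level: q = 17.2 × 1.1 = 18.92 kPa.
Cohesion term c·N_c·s_c = 68 × 5.14 × 1.3 = 454.38 kPa; surcharge term q·N_q = 18.92 × 1 = 18.92 kPa.
q_ult = 454.38 + 18.92 = 473.3 kPa.

q_ult ≈ 475 kPa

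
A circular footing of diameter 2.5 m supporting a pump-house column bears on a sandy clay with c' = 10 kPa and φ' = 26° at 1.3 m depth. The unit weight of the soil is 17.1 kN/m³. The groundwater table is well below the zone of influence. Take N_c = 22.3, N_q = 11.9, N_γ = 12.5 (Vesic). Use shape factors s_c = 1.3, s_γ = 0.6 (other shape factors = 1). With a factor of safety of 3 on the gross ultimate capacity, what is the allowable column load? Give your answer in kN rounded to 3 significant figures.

P_all ≈ 1170 kN

Overburden at base level: q = 17.1 × 1.3 = 22.23 kPa.
Cohesion term c·N_c·s_c = 10 × 22.3 × 1.3 = 289.9 kPa; surcharge term q·N_q = 22.23 × 11.9 = 264.54 kPa; self-weight term 0.5·γ·B·N_γ·s_γ = 0.5 × 17.1 × 2.5 × 12.5 × 0.6 = 160.31 kPa.
q_ult = 289.9 + 264.54 + 160.31 = 714.75 kPa.
Gross allowable pressure q_all = 714.75 / 3 = 238.25 kPa.
Footing area = 4.9087 m², so allowable column load = 238.25 × 4.9087 = 1169.5 kN.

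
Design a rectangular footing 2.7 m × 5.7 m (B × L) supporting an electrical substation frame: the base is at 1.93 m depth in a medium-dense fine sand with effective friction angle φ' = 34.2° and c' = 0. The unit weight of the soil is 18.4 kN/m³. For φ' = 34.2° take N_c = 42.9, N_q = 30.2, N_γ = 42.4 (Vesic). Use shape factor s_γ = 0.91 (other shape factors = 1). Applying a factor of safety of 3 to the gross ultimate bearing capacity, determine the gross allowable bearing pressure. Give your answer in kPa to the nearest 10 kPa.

Effective surcharge at the founding depth q = γ·D_f = 18.4 × 1.93 = 35.512 kPa.
q_ult = q·N_q + 0.5·γ·B·N_γ·s_γ
     = 35.512 × 30.2 + 0.5 × 18.4 × 2.7 × 42.4 × 0.91
     = 1072.5 + 958.43 = 2030.9 kPa.
q_all = q_ult / FS = 2030.9 / 3 = 676.96 kPa.

q_all ≈ 680 kPa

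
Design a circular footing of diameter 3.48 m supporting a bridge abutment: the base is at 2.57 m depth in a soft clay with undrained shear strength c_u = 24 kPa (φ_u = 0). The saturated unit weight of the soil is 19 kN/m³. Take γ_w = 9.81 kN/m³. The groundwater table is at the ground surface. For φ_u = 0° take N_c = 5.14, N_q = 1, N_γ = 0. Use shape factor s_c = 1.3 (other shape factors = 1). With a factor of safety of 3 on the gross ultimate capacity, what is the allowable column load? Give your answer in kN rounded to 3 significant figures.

With the water table at the surface the whole profile is submerged: γ' = 19 − 9.81 = 9.19 kN/m³, so q = γ'·D_f = 23.618 kPa.
q_ult = c·N_c·s_c + q·N_q
     = 24 × 5.14 × 1.3 + 23.618 × 1
     = 160.37 + 23.618 = 183.99 kPa.
Gross allowable pressure q_all = 183.99 / 3 = 61.329 kPa.
Footing area = 9.5115 m², so allowable column load = 61.329 × 9.5115 = 583.33 kN.

P_all ≈ 583 kN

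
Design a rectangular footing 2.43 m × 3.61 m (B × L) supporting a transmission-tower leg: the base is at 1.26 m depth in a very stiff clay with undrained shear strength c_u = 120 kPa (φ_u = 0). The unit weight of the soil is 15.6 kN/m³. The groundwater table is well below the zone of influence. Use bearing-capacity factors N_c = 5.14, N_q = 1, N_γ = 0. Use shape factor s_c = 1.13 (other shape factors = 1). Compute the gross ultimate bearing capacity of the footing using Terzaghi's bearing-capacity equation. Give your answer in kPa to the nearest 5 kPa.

q_ult ≈ 715 kPa

Effective surcharge at the founding depth q = γ·D_f = 15.6 × 1.26 = 19.656 kPa.
q_ult = c·N_c·s_c + q·N_q
     = 120 × 5.14 × 1.13 + 19.656 × 1
     = 696.98 + 19.656 = 716.64 kPa.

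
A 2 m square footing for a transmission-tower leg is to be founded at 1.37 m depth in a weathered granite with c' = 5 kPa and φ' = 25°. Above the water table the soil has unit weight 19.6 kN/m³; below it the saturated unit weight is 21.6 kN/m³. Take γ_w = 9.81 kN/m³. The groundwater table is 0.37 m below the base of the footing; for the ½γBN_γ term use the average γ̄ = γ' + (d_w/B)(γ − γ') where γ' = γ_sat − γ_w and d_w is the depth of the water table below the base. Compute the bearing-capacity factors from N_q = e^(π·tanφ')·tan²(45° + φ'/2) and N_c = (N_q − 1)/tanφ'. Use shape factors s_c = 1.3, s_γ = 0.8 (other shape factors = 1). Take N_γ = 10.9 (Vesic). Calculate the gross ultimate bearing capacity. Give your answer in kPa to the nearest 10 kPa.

q_ult ≈ 540 kPa

tan25° = 0.4663, so N_q = e^(π×0.4663)·tan²(57.5°) = 4.327 × 2.464 = 10.66.
N_c = (10.66 − 1)/tan25° = 20.72.
q = γ·D_f = 19.6 × 1.37 = 26.852 kPa.
γ' = 11.79 kN/m³; averaging over the depth B below the base, γ̄ = γ' + (d_w/B)(γ − γ') = 13.235 kN/m³.
c·N_c·s_c = 5 × 20.721 × 1.3 = 134.68 kPa
q·N_q = 26.852 × 10.662 = 286.3 kPa
0.5·γ·B·N_γ·s_γ = 0.5 × 13.235 × 2 × 10.9 × 0.8 = 115.41 kPa
q_ult = 134.68 + 286.3 + 115.41 = 536.39 kPa.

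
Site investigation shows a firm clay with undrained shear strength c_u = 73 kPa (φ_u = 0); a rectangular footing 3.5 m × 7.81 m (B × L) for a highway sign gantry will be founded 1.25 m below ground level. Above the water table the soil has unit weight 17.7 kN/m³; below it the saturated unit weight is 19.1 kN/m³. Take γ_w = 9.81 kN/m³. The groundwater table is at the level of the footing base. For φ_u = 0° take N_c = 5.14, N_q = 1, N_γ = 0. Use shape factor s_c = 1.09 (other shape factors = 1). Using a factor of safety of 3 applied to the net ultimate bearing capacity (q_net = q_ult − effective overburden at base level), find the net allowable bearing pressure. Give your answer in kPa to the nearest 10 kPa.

q_all(net) ≈ 140 kPa

Effective surcharge at the founding depth q = γ·D_f = 17.7 × 1.25 = 22.125 kPa.
q_ult = c·N_c·s_c + q·N_q
     = 73 × 5.14 × 1.09 + 22.125 × 1
     = 408.99 + 22.125 = 431.11 kPa.
Net ultimate: q_net = 431.11 − 22.125 = 408.99 kPa.
q_all(net) = 408.99 / 3 = 136.33 kPa.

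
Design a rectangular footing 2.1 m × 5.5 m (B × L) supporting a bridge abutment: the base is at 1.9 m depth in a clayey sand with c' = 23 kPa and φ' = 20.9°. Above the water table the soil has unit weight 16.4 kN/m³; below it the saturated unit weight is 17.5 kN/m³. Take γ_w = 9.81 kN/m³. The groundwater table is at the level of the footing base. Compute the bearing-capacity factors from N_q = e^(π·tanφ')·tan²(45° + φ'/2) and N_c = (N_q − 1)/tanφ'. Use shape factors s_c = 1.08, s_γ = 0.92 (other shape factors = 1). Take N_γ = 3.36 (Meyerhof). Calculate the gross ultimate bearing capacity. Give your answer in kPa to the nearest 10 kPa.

q_ult ≈ 630 kPa

tan20.9° = 0.3819, so N_q = e^(π×0.3819)·tan²(55.45°) = 3.319 × 2.109 = 7.
N_c = (7 − 1)/tan20.9° = 15.71.
q = γ·D_f = 16.4 × 1.9 = 31.16 kPa.
For the ½γBN_γ term take γ' = 17.5 − 9.81 = 7.69 kN/m³ (soil below base is submerged).
c·N_c·s_c = 23 × 15.713 × 1.08 = 390.31 kPa
q·N_q = 31.16 × 7.0002 = 218.13 kPa
0.5·γ·B·N_γ·s_γ = 0.5 × 7.69 × 2.1 × 3.36 × 0.92 = 24.96 kPa
q_ult = 390.31 + 218.13 + 24.96 = 633.4 kPa.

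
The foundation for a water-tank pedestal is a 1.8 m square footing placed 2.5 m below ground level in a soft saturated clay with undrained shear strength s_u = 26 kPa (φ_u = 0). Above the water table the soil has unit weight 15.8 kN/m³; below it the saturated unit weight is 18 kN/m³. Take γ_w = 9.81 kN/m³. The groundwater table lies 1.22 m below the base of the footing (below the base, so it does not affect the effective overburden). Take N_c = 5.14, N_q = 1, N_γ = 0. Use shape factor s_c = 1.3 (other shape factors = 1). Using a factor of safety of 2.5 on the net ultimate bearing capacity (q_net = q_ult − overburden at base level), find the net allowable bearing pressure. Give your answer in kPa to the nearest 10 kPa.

Effective surcharge at the founding depth q = γ·D_f = 15.8 × 2.5 = 39.5 kPa.
q_ult = c·N_c·s_c + q·N_q
     = 26 × 5.14 × 1.3 + 39.5 × 1
     = 173.73 + 39.5 = 213.23 kPa.
q_net = 213.23 − 39.5 = 173.73 kPa.
q_all(net) = 173.73 / 2.5 = 69.493 kPa.

q_all(net) ≈ 70 kPa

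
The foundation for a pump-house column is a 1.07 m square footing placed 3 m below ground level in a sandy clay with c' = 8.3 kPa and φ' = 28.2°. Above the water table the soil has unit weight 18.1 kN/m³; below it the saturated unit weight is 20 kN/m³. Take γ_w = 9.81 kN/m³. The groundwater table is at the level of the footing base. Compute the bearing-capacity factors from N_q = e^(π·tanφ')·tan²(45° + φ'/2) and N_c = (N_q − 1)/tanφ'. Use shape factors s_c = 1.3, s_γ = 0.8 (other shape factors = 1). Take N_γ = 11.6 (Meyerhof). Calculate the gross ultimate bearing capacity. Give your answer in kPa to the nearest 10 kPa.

tan28.2° = 0.5362, so N_q = e^(π×0.5362)·tan²(59.1°) = 5.39 × 2.792 = 15.05.
N_c = (15.05 − 1)/tan28.2° = 26.2.
Overburden at base level: q = 18.1 × 3 = 54.3 kPa.
Below the base the soil is submerged, so the ½γBN_γ term uses γ' = 20 − 9.81 = 10.19 kN/m³.
Cohesion term c·N_c·s_c = 8.3 × 26.198 × 1.3 = 282.68 kPa; surcharge term q·N_q = 54.3 × 15.047 = 817.07 kPa; self-weight term 0.5·γ·B·N_γ·s_γ = 0.5 × 10.19 × 1.07 × 11.6 × 0.8 = 50.591 kPa.
q_ult = 282.68 + 817.07 + 50.591 = 1150.3 kPa.

q_ult ≈ 1150 kPa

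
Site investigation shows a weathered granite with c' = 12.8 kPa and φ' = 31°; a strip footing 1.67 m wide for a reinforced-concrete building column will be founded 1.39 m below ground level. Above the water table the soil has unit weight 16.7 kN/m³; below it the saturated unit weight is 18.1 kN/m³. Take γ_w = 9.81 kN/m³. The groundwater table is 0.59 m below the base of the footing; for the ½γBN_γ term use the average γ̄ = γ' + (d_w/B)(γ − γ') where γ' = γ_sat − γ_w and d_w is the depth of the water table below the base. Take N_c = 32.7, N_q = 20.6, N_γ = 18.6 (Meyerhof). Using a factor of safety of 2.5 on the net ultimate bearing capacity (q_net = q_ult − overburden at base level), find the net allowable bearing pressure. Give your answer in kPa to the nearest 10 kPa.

Overburden at base level: q = 16.7 × 1.39 = 23.213 kPa.
The water table is 0.59 m below the base (< B = 1.67 m), so the ½γBN_γ term uses γ̄ = γ' + (d_w/B)(γ − γ') = 8.29 + (0.59/1.67)(16.7 − 8.29) = 11.261 kN/m³.
Cohesion term c·N_c = 12.8 × 32.7 = 418.56 kPa; surcharge term q·N_q = 23.213 × 20.6 = 478.19 kPa; self-weight term 0.5·γ·B·N_γ = 0.5 × 11.261 × 1.67 × 18.6 = 174.9 kPa.
q_ult = 418.56 + 478.19 + 174.9 = 1071.6 kPa.
q_net = 1071.6 − 23.213 = 1048.4 kPa.
q_all(net) = 1048.4 / 2.5 = 419.37 kPa.

q_all(net) ≈ 420 kPa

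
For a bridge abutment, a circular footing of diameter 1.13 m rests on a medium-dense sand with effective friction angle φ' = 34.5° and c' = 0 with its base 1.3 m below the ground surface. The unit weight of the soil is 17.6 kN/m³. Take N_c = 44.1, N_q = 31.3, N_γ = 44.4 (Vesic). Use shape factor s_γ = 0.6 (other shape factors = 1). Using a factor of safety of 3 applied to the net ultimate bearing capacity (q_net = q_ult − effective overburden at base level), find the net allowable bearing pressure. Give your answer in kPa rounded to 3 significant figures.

q_all(net) ≈ 319 kPa

q = γ·D_f = 17.6 × 1.3 = 22.88 kPa.
q·N_q = 22.88 × 31.3 = 716.14 kPa
0.5·γ·B·N_γ·s_γ = 0.5 × 17.6 × 1.13 × 44.4 × 0.6 = 264.91 kPa
q_ult = 716.14 + 264.91 = 981.05 kPa.
Net ultimate: q_net = 981.05 − 22.88 = 958.17 kPa.
q_all(net) = 958.17 / 3 = 319.39 kPa.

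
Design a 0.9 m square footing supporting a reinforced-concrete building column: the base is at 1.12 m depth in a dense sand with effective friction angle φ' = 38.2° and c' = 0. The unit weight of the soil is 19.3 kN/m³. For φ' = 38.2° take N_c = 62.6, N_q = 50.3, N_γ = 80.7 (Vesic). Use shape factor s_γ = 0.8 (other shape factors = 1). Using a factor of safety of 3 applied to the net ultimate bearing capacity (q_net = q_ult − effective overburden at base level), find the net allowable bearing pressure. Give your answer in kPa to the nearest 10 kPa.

Effective surcharge at the founding depth q = γ·D_f = 19.3 × 1.12 = 21.616 kPa.
q_ult = q·N_q + 0.5·γ·B·N_γ·s_γ
     = 21.616 × 50.3 + 0.5 × 19.3 × 0.9 × 80.7 × 0.8
     = 1087.3 + 560.7 = 1648 kPa.
Net ultimate: q_net = 1648 − 21.616 = 1626.4 kPa.
q_all(net) = 1626.4 / 3 = 542.12 kPa.

q_all(net) ≈ 540 kPa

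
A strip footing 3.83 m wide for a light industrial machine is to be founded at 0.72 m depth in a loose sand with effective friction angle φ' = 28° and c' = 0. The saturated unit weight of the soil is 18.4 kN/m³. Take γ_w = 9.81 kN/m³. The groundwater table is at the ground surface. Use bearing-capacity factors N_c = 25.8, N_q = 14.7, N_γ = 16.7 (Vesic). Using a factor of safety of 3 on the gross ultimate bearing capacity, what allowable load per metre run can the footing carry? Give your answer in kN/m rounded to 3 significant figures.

Water table at ground surface, so effective unit weight γ' = 18.4 − 9.81 = 8.59 kN/m³ is used throughout; overburden q = 8.59 × 0.72 = 6.1848 kPa; the same γ' applies in the ½γBN_γ term.
Surcharge term q·N_q = 6.1848 × 14.7 = 90.917 kPa; self-weight term 0.5·γ·B·N_γ = 0.5 × 8.59 × 3.83 × 16.7 = 274.71 kPa.
q_ult = 90.917 + 274.71 = 365.63 kPa.
Gross allowable pressure q_all = 365.63 / 3 = 121.88 kPa.
Allowable wall load = q_all × B = 121.88 × 3.83 = 466.79 kN per metre run.

≈ 467 kN/m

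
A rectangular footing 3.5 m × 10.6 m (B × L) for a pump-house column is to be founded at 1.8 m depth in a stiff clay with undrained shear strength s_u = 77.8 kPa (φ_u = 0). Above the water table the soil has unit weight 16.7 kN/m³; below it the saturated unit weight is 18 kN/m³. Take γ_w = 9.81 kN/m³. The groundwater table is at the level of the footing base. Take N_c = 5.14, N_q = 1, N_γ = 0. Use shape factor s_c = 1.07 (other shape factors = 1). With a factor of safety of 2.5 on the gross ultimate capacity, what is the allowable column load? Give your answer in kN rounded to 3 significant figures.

q = γ·D_f = 16.7 × 1.8 = 30.06 kPa.
c·N_c·s_c = 77.8 × 5.14 × 1.07 = 427.88 kPa
q·N_q = 30.06 × 1 = 30.06 kPa
q_ult = 427.88 + 30.06 = 457.94 kPa.
Gross allowable pressure q_all = 457.94 / 2.5 = 183.18 kPa.
Footing area = 37.1 m², so allowable column load = 183.18 × 37.1 = 6795.9 kN.

P_all ≈ 6800 kN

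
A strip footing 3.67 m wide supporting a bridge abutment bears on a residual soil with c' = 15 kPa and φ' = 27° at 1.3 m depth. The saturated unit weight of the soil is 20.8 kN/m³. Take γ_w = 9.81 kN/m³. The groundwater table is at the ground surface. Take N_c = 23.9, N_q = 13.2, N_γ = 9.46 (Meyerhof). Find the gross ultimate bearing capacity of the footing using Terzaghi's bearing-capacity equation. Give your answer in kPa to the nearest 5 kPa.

Water table at ground surface, so effective unit weight γ' = 20.8 − 9.81 = 10.99 kN/m³ is used throughout; overburden q = 10.99 × 1.3 = 14.287 kPa; the same γ' applies in the ½γBN_γ term.
Cohesion term c·N_c = 15 × 23.9 = 358.5 kPa; surcharge term q·N_q = 14.287 × 13.2 = 188.59 kPa; self-weight term 0.5·γ·B·N_γ = 0.5 × 10.99 × 3.67 × 9.46 = 190.78 kPa.
q_ult = 358.5 + 188.59 + 190.78 = 737.86 kPa.

q_ult ≈ 740 kPa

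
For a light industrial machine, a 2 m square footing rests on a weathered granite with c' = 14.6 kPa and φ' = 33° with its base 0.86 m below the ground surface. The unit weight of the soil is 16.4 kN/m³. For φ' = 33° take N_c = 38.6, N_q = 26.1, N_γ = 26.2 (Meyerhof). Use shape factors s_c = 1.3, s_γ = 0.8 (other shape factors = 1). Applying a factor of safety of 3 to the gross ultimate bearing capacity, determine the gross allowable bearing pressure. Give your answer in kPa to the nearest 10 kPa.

q_all ≈ 480 kPa

q = γ·D_f = 16.4 × 0.86 = 14.104 kPa.
c·N_c·s_c = 14.6 × 38.6 × 1.3 = 732.63 kPa
q·N_q = 14.104 × 26.1 = 368.11 kPa
0.5·γ·B·N_γ·s_γ = 0.5 × 16.4 × 2 × 26.2 × 0.8 = 343.74 kPa
q_ult = 732.63 + 368.11 + 343.74 = 1444.5 kPa.
q_all = q_ult / FS = 1444.5 / 3 = 481.5 kPa.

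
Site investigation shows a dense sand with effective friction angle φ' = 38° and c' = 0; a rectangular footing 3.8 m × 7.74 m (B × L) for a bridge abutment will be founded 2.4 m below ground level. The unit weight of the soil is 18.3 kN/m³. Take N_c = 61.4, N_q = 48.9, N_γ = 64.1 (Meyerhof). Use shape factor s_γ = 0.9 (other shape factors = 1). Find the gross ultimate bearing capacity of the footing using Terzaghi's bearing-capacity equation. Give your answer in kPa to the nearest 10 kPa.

q_ult ≈ 4150 kPa

Effective surcharge at the founding depth q = γ·D_f = 18.3 × 2.4 = 43.92 kPa.
q_ult = q·N_q + 0.5·γ·B·N_γ·s_γ
     = 43.92 × 48.9 + 0.5 × 18.3 × 3.8 × 64.1 × 0.9
     = 2147.7 + 2005.9 = 4153.6 kPa.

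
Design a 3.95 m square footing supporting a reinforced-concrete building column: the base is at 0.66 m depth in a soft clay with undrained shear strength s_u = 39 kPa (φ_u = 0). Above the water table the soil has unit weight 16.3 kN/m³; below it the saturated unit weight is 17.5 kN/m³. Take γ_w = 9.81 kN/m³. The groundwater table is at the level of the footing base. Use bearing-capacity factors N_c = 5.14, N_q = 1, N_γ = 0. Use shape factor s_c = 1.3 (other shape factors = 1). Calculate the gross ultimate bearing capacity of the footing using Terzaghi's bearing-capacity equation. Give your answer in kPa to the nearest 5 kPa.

q_ult ≈ 270 kPa

q = γ·D_f = 16.3 × 0.66 = 10.758 kPa.
c·N_c·s_c = 39 × 5.14 × 1.3 = 260.6 kPa
q·N_q = 10.758 × 1 = 10.758 kPa
q_ult = 260.6 + 10.758 = 271.36 kPa.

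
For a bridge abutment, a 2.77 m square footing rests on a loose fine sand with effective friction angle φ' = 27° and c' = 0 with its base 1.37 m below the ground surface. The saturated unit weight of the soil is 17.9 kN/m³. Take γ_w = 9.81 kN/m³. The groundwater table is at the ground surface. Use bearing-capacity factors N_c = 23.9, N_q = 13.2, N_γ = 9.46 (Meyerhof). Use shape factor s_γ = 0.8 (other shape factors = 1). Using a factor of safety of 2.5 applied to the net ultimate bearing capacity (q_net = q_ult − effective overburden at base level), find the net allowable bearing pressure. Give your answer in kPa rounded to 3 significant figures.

With the water table at the surface the whole profile is submerged: γ' = 17.9 − 9.81 = 8.09 kN/m³, so q = γ'·D_f = 11.083 kPa; the same γ' applies in the ½γBN_γ term.
q_ult = q·N_q + 0.5·γ·B·N_γ·s_γ
     = 11.083 × 13.2 + 0.5 × 8.09 × 2.77 × 9.46 × 0.8
     = 146.3 + 84.797 = 231.1 kPa.
Net ultimate: q_net = 231.1 − 11.083 = 220.01 kPa.
q_all(net) = 220.01 / 2.5 = 88.005 kPa.

q_all(net) ≈ 88 kPa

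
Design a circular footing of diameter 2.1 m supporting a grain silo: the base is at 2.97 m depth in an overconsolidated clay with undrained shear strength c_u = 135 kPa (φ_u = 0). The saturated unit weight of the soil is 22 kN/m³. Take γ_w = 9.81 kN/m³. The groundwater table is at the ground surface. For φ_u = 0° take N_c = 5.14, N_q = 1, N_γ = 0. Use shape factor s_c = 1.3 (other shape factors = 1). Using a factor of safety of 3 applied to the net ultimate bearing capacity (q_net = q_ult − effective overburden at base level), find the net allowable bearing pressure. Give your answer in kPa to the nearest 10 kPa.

γ' = 22 − 9.81 = 12.19 kN/m³ (submerged throughout). q = 12.19 × 2.97 = 36.204 kPa.
c·N_c·s_c = 135 × 5.14 × 1.3 = 902.07 kPa
q·N_q = 36.204 × 1 = 36.204 kPa
q_ult = 902.07 + 36.204 = 938.27 kPa.
Net ultimate: q_net = 938.27 − 36.204 = 902.07 kPa.
q_all(net) = 902.07 / 3 = 300.69 kPa.

q_all(net) ≈ 300 kPa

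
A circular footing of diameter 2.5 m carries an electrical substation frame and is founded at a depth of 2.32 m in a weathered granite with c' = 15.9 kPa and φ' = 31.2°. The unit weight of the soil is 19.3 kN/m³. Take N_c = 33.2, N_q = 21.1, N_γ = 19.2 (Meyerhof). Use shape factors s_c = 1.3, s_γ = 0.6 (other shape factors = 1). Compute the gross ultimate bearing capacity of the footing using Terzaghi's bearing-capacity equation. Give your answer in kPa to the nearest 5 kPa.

q_ult ≈ 1910 kPa

Effective surcharge at the founding depth q = γ·D_f = 19.3 × 2.32 = 44.776 kPa.
q_ult = c·N_c·s_c + q·N_q + 0.5·γ·B·N_γ·s_γ
     = 15.9 × 33.2 × 1.3 + 44.776 × 21.1 + 0.5 × 19.3 × 2.5 × 19.2 × 0.6
     = 686.24 + 944.77 + 277.92 = 1908.9 kPa.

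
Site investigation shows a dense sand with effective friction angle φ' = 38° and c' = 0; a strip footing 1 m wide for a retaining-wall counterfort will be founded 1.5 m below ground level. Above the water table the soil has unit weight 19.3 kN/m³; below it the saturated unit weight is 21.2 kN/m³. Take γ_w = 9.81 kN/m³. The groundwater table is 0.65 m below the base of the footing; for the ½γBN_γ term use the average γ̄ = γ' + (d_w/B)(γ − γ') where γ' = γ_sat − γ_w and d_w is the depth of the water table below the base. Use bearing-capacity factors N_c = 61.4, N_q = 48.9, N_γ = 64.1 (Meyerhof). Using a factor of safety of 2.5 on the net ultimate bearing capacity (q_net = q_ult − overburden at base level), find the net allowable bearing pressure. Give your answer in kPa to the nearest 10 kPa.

q_all(net) ≈ 770 kPa

Overburden at base level: q = 19.3 × 1.5 = 28.95 kPa.
The water table is 0.65 m below the base (< B = 1 m), so the ½γBN_γ term uses γ̄ = γ' + (d_w/B)(γ − γ') = 11.39 + (0.65/1)(19.3 − 11.39) = 16.532 kN/m³.
Surcharge term q·N_q = 28.95 × 48.9 = 1415.7 kPa; self-weight term 0.5·γ·B·N_γ = 0.5 × 16.532 × 1 × 64.1 = 529.83 kPa.
q_ult = 1415.7 + 529.83 = 1945.5 kPa.
q_net = 1945.5 − 28.95 = 1916.5 kPa.
q_all(net) = 1916.5 / 2.5 = 766.62 kPa.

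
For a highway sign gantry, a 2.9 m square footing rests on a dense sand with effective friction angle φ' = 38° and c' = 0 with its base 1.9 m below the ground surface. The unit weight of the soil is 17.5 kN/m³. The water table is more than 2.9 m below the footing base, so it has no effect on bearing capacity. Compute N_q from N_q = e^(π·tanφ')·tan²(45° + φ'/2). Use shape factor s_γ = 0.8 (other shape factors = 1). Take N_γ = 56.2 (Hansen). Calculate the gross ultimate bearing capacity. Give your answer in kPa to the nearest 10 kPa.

q_ult ≈ 2770 kPa

tan38° = 0.7813, so N_q = e^(π×0.7813)·tan²(64°) = 11.64 × 4.204 = 48.93.
Effective surcharge at the founding depth q = γ·D_f = 17.5 × 1.9 = 33.25 kPa.
q_ult = q·N_q + 0.5·γ·B·N_γ·s_γ
     = 33.25 × 48.933 + 0.5 × 17.5 × 2.9 × 56.2 × 0.8
     = 1627 + 1140.9 = 2767.9 kPa.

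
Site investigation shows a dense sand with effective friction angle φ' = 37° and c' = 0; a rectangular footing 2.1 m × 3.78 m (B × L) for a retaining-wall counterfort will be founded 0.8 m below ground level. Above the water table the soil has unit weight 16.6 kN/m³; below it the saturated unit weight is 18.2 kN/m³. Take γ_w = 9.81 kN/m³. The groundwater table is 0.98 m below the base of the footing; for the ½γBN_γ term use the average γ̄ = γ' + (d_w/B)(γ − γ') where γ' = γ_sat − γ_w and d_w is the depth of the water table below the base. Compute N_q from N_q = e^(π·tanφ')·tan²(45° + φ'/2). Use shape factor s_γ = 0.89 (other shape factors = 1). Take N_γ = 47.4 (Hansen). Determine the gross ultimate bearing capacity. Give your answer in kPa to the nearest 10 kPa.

tan37° = 0.7536, so N_q = e^(π×0.7536)·tan²(63.5°) = 10.669 × 4.023 = 42.92.
Overburden at base level: q = 16.6 × 0.8 = 13.28 kPa.
The water table is 0.98 m below the base (< B = 2.1 m), so the ½γBN_γ term uses γ̄ = γ' + (d_w/B)(γ − γ') = 8.39 + (0.98/2.1)(16.6 − 8.39) = 12.221 kN/m³.
Surcharge term q·N_q = 13.28 × 42.92 = 569.98 kPa; self-weight term 0.5·γ·B·N_γ·s_γ = 0.5 × 12.221 × 2.1 × 47.4 × 0.89 = 541.35 kPa.
q_ult = 569.98 + 541.35 = 1111.3 kPa.

q_ult ≈ 1110 kPa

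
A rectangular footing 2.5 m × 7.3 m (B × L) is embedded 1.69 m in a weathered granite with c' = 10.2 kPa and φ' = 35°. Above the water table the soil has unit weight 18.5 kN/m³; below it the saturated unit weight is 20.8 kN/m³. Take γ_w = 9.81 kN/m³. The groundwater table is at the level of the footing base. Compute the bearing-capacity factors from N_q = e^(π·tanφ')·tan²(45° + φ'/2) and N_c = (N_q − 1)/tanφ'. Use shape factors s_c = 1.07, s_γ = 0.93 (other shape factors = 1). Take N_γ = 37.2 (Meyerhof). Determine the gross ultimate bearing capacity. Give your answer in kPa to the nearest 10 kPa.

q_ult ≈ 2020 kPa

tan35° = 0.7002, so N_q = e^(π×0.7002)·tan²(62.5°) = 9.023 × 3.69 = 33.3.
N_c = (33.3 − 1)/tan35° = 46.12.
Effective surcharge at the founding depth q = γ·D_f = 18.5 × 1.69 = 31.265 kPa.
The water table coincides with the base, so in the self-weight term γ → γ' = 10.99 kN/m³.
q_ult = c·N_c·s_c + q·N_q + 0.5·γ·B·N_γ·s_γ
     = 10.2 × 46.124 × 1.07 + 31.265 × 33.296 + 0.5 × 10.99 × 2.5 × 37.2 × 0.93
     = 503.39 + 1041 + 475.26 = 2019.7 kPa.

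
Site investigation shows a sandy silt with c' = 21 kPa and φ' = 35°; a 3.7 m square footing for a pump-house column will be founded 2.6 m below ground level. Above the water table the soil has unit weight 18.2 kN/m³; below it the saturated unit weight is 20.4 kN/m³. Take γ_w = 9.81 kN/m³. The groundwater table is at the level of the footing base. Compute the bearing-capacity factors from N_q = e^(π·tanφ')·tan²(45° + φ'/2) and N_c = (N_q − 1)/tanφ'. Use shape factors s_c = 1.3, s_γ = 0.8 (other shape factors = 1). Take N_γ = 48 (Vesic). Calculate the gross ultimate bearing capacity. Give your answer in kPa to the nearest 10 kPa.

q_ult ≈ 3590 kPa

tan35° = 0.7002, so N_q = e^(π×0.7002)·tan²(62.5°) = 9.023 × 3.69 = 33.3.
N_c = (33.3 − 1)/tan35° = 46.12.
Overburden at base level: q = 18.2 × 2.6 = 47.32 kPa.
Below the base the soil is submerged, so the ½γBN_γ term uses γ' = 20.4 − 9.81 = 10.59 kN/m³.
Cohesion term c·N_c·s_c = 21 × 46.124 × 1.3 = 1259.2 kPa; surcharge term q·N_q = 47.32 × 33.296 = 1575.6 kPa; self-weight term 0.5·γ·B·N_γ·s_γ = 0.5 × 10.59 × 3.7 × 48 × 0.8 = 752.31 kPa.
q_ult = 1259.2 + 1575.6 + 752.31 = 3587.1 kPa.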